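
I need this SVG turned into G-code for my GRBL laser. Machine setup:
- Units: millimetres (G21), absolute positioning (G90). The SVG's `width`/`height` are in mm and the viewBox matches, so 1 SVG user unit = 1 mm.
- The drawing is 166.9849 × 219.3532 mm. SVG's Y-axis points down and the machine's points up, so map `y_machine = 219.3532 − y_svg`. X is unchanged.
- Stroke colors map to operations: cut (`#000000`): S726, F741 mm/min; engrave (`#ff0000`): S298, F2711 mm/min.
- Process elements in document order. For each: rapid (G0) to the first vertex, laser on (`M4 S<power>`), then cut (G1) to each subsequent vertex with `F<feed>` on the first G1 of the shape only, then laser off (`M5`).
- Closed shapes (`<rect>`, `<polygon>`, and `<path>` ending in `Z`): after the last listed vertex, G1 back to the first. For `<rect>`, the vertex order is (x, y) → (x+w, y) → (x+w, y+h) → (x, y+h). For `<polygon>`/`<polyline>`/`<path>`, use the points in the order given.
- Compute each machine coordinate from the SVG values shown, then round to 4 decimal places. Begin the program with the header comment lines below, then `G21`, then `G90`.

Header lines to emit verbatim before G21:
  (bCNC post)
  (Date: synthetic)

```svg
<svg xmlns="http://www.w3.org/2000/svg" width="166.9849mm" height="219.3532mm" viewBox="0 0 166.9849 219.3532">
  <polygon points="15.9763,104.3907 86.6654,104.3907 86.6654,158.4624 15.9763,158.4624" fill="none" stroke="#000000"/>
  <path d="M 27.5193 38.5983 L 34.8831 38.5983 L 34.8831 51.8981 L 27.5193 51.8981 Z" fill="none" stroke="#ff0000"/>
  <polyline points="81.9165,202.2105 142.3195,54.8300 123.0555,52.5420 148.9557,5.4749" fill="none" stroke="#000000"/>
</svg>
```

(bCNC post)
(Date: synthetic)
G21
G90
G0 X15.9763 Y114.9625
M4 S726
G1 X86.6654 Y114.9625 F741
G1 X86.6654 Y60.8908
G1 X15.9763 Y60.8908
G1 X15.9763 Y114.9625
M5
G0 X27.5193 Y180.7549
M4 S298
G1 X34.8831 Y180.7549 F2711
G1 X34.8831 Y167.4551
G1 X27.5193 Y167.4551
G1 X27.5193 Y180.7549
M5
G0 X81.9165 Y17.1427
M4 S726
G1 X142.3195 Y164.5232 F741
G1 X123.0555 Y166.8112
G1 X148.9557 Y213.8783
M5

1 u = 1 mm; y_m = 219.3532 − y.

[1] `<polygon>` rectangle, #000000→cut S726 F741: (15.9763,114.9625) → (86.6654,114.9625) → (86.6654,60.8908) → (15.9763,60.8908) → (15.9763,114.9625) (closed)

[2] `<path>` rectangle, #ff0000→engrave S298 F2711: (27.5193,180.7549) → (34.8831,180.7549) → (34.8831,167.4551) → (27.5193,167.4551) → (27.5193,180.7549) (closed)

[3] `<polyline>` open polyline, #000000→cut S726 F741: (81.9165,17.1427) → (142.3195,164.5232) → (123.0555,166.8112) → (148.9557,213.8783)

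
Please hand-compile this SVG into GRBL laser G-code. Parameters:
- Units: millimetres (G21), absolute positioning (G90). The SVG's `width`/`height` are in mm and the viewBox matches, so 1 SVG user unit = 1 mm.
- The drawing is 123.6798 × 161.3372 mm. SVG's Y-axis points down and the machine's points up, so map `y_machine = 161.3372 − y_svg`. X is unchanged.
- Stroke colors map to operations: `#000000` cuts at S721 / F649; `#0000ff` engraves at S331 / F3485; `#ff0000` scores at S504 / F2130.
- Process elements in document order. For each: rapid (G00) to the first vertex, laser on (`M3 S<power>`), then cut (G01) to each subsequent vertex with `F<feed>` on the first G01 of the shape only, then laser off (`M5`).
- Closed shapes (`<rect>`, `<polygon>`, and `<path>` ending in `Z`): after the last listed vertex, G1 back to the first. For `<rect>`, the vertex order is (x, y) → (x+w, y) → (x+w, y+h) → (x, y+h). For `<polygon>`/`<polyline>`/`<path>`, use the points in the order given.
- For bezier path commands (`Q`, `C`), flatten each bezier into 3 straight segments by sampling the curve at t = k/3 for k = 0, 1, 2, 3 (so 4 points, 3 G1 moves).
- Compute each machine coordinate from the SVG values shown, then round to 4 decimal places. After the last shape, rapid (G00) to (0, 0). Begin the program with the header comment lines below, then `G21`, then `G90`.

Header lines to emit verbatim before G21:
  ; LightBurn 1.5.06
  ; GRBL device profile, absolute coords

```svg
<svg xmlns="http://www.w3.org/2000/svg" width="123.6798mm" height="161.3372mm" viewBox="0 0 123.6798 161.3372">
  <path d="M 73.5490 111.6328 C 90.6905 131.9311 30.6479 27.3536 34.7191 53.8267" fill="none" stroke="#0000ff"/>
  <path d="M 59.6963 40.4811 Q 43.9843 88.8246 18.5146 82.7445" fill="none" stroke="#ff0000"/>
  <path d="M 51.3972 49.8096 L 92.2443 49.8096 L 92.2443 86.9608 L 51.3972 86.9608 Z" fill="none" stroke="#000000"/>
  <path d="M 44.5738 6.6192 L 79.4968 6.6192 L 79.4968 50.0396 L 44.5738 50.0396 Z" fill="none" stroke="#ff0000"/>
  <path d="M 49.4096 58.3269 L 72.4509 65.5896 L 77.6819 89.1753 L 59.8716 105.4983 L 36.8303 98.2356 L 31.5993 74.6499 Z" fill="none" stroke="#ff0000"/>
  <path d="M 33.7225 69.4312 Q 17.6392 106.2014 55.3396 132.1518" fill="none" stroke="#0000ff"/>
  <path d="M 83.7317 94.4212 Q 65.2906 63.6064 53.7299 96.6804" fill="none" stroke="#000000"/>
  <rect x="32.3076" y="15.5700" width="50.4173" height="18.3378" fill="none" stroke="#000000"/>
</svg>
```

viewBox `0 0 123.6798 161.3372` with mm width/height → 1 unit = 1 mm. Flip: y_m = 161.3372 − y_svg.

**Shape 1** — `<path>` cubic bezier, stroke `#0000ff` → engrave (S331, F3485). Control points (SVG): P0=(73.5490,111.6328), P1=(90.6905,131.9311), P2=(30.6479,27.3536), P3=(34.7191,53.8267); sampled at t=k/3. Machine vertices: (73.5490,49.7044) → (70.1957,61.5526) → (46.7859,99.7788) → (34.7191,107.5105). Open path.

**Shape 2** — `<path>` quadratic bezier, stroke `#ff0000` → score (S504, F2130). Control points (SVG): P0=(59.6963,40.4811), P1=(43.9843,88.8246), P2=(18.5146,82.7445); sampled at t=k/3. Machine vertices: (59.6963,120.8561) → (48.1374,94.6742) → (34.4102,80.5864) → (18.5146,78.5927). Open path.

**Shape 3** — `<path>` rectangle, stroke `#000000` → cut (S721, F649). Machine vertices: (51.3972,111.5276) → (92.2443,111.5276) → (92.2443,74.3764) → (51.3972,74.3764) → (51.3972,111.5276). Closed: final G1 returns to the first vertex.

**Shape 4** — `<path>` rectangle, stroke `#ff0000` → score (S504, F2130). Machine vertices: (44.5738,154.7180) → (79.4968,154.7180) → (79.4968,111.2976) → (44.5738,111.2976) → (44.5738,154.7180). Closed: final G1 returns to the first vertex.

**Shape 5** — `<path>` regular polygon, stroke `#ff0000` → score (S504, F2130). Machine vertices: (49.4096,103.0103) → (72.4509,95.7476) → (77.6819,72.1619) → (59.8716,55.8389) → (36.8303,63.1016) → (31.5993,86.6873) → (49.4096,103.0103). Closed: final G1 returns to the first vertex.

**Shape 6** — `<path>` quadratic bezier, stroke `#0000ff` → engrave (S331, F3485). Control points (SVG): P0=(33.7225,69.4312), P1=(17.6392,106.2014), P2=(55.3396,132.1518); sampled at t=k/3. Machine vertices: (33.7225,91.9060) → (28.9763,68.5947) → (36.1820,47.6879) → (55.3396,29.1854). Open path.

**Shape 7** — `<path>` quadratic bezier, stroke `#000000` → cut (S721, F649). Control points (SVG): P0=(83.7317,94.4212), P1=(65.2906,63.6064), P2=(53.7299,96.6804); sampled at t=k/3. Machine vertices: (83.7317,66.9160) → (72.2021,80.3604) → (62.2015,79.6074) → (53.7299,64.6568). Open path.

**Shape 8** — `<rect>` rectangle, stroke `#000000` → cut (S721, F649). Machine vertices: (32.3076,145.7672) → (82.7249,145.7672) → (82.7249,127.4294) → (32.3076,127.4294) → (32.3076,145.7672). Closed: final G1 returns to the first vertex.

; LightBurn 1.5.06
; GRBL device profile, absolute coords
G21
G90
G00 X73.5490 Y49.7044
M3 S331
G01 X70.1957 Y61.5526 F3485
G01 X46.7859 Y99.7788
G01 X34.7191 Y107.5105
M5
G00 X59.6963 Y120.8561
M3 S504
G01 X48.1374 Y94.6742 F2130
G01 X34.4102 Y80.5864
G01 X18.5146 Y78.5927
M5
G00 X51.3972 Y111.5276
M3 S721
G01 X92.2443 Y111.5276 F649
G01 X92.2443 Y74.3764
G01 X51.3972 Y74.3764
G01 X51.3972 Y111.5276
M5
G00 X44.5738 Y154.7180
M3 S504
G01 X79.4968 Y154.7180 F2130
G01 X79.4968 Y111.2976
G01 X44.5738 Y111.2976
G01 X44.5738 Y154.7180
M5
G00 X49.4096 Y103.0103
M3 S504
G01 X72.4509 Y95.7476 F2130
G01 X77.6819 Y72.1619
G01 X59.8716 Y55.8389
G01 X36.8303 Y63.1016
G01 X31.5993 Y86.6873
G01 X49.4096 Y103.0103
M5
G00 X33.7225 Y91.9060
M3 S331
G01 X28.9763 Y68.5947 F3485
G01 X36.1820 Y47.6879
G01 X55.3396 Y29.1854
M5
G00 X83.7317 Y66.9160
M3 S721
G01 X72.2021 Y80.3604 F649
G01 X62.2015 Y79.6074
G01 X53.7299 Y64.6568
M5
G00 X32.3076 Y145.7672
M3 S721
G01 X82.7249 Y145.7672 F649
G01 X82.7249 Y127.4294
G01 X32.3076 Y127.4294
G01 X32.3076 Y145.7672
M5
G00 X0.0000 Y0.0000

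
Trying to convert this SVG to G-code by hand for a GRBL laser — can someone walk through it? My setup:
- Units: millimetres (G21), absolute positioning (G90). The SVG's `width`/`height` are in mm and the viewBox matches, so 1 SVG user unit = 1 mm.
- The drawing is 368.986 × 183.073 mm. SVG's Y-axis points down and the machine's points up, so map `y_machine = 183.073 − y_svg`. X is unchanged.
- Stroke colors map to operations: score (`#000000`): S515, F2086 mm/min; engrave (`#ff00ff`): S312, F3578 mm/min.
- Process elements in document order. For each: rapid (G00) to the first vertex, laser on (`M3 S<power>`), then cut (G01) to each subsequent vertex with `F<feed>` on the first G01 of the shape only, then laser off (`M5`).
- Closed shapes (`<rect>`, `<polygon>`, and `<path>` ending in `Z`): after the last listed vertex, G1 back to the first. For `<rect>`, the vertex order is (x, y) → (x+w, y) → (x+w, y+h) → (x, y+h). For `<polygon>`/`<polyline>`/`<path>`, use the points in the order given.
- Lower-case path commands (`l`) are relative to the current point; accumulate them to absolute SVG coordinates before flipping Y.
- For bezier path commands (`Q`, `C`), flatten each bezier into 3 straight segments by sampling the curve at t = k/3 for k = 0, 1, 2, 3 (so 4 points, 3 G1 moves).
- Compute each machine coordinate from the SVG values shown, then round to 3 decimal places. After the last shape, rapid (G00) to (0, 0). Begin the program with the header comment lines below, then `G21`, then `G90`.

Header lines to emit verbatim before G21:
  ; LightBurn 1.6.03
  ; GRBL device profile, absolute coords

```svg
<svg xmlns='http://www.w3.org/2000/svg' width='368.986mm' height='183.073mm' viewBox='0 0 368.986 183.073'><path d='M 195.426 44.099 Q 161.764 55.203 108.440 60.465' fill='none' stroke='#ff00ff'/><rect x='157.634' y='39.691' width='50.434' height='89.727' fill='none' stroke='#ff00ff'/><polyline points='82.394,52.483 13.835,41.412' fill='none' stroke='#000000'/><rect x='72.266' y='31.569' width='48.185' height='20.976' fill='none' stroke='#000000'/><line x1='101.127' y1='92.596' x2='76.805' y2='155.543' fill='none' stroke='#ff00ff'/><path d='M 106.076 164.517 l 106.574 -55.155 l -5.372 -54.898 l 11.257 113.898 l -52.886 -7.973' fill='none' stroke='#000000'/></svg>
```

; LightBurn 1.6.03
; GRBL device profile, absolute coords
G21
G90
G00 X195.426 Y138.974
M3 S312
G01 X170.800 Y132.220 F3578
G01 X141.805 Y126.765
G01 X108.440 Y122.608
M5
G00 X157.634 Y143.382
M3 S312
G01 X208.068 Y143.382 F3578
G01 X208.068 Y53.655
G01 X157.634 Y53.655
G01 X157.634 Y143.382
M5
G00 X82.394 Y130.590
M3 S515
G01 X13.835 Y141.661 F2086
M5
G00 X72.266 Y151.504
M3 S515
G01 X120.451 Y151.504 F2086
G01 X120.451 Y130.528
G01 X72.266 Y130.528
G01 X72.266 Y151.504
M5
G00 X101.127 Y90.477
M3 S312
G01 X76.805 Y27.530 F3578
M5
G00 X106.076 Y18.556
M3 S515
G01 X212.650 Y73.711 F2086
G01 X207.278 Y128.609
G01 X218.535 Y14.711
G01 X165.649 Y22.684
M5
G00 X0.000 Y0.000

viewBox `0 0 368.986 183.073` with mm width/height → 1 unit = 1 mm. Flip: y_m = 183.073 − y_svg.

**Shape 1** — `<path>` quadratic bezier, stroke `#ff00ff` → engrave (S312, F3578). Control points (SVG): P0=(195.426,44.099), P1=(161.764,55.203), P2=(108.440,60.465); sampled at t=k/3. Machine vertices: (195.426,138.974) → (170.800,132.220) → (141.805,126.765) → (108.440,122.608). Open path.

**Shape 2** — `<rect>` rectangle, stroke `#ff00ff` → engrave (S312, F3578). Machine vertices: (157.634,143.382) → (208.068,143.382) → (208.068,53.655) → (157.634,53.655) → (157.634,143.382). Closed: final G1 returns to the first vertex.

**Shape 3** — `<polyline>` line segment, stroke `#000000` → score (S515, F2086). Machine vertices: (82.394,130.590) → (13.835,141.661). Open path.

**Shape 4** — `<rect>` rectangle, stroke `#000000` → score (S515, F2086). Machine vertices: (72.266,151.504) → (120.451,151.504) → (120.451,130.528) → (72.266,130.528) → (72.266,151.504). Closed: final G1 returns to the first vertex.

**Shape 5** — `<line>` line segment, stroke `#ff00ff` → engrave (S312, F3578). Machine vertices: (101.127,90.477) → (76.805,27.530). Open path.

**Shape 6** — `<path>` open polyline, stroke `#000000` → score (S515, F2086). Machine vertices: (106.076,18.556) → (212.650,73.711) → (207.278,128.609) → (218.535,14.711) → (165.649,22.684). Open path.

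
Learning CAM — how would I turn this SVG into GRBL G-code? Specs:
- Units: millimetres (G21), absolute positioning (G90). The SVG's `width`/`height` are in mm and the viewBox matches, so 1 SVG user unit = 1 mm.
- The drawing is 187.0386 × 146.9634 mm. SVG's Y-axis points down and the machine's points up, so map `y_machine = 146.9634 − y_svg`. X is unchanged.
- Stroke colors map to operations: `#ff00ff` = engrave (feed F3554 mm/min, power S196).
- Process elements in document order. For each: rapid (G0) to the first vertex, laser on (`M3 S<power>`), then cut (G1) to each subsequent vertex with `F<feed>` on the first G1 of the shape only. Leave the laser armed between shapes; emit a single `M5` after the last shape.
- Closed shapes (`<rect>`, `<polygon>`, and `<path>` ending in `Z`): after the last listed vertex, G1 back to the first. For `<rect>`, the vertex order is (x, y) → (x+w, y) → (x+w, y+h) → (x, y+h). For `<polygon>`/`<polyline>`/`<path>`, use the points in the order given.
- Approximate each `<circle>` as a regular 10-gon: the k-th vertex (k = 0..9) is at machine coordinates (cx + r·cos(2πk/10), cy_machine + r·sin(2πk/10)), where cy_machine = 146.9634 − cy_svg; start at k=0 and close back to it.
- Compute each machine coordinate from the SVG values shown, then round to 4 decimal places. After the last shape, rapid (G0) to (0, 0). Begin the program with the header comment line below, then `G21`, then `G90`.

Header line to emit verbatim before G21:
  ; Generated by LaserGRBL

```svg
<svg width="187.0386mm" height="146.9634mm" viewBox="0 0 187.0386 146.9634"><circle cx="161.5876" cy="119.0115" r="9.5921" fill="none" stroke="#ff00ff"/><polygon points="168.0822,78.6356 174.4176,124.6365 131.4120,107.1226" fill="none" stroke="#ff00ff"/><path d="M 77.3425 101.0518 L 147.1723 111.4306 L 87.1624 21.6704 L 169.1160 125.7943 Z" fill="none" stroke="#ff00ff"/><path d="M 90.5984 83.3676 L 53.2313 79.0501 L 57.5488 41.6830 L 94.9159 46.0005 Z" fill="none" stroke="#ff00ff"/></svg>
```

; Generated by LaserGRBL
G21
G90
G0 X171.1797 Y27.9519
M3 S196
G1 X169.3478 Y33.5900 F3554
G1 X164.5517 Y37.0745
G1 X158.6235 Y37.0745
G1 X153.8274 Y33.5900
G1 X151.9955 Y27.9519
G1 X153.8274 Y22.3138
G1 X158.6235 Y18.8293
G1 X164.5517 Y18.8293
G1 X169.3478 Y22.3138
G1 X171.1797 Y27.9519
G0 X168.0822 Y68.3278
M3 S196
G1 X174.4176 Y22.3269 F3554
G1 X131.4120 Y39.8408
G1 X168.0822 Y68.3278
G0 X77.3425 Y45.9116
M3 S196
G1 X147.1723 Y35.5328 F3554
G1 X87.1624 Y125.2930
G1 X169.1160 Y21.1691
G1 X77.3425 Y45.9116
G0 X90.5984 Y63.5958
M3 S196
G1 X53.2313 Y67.9133 F3554
G1 X57.5488 Y105.2804
G1 X94.9159 Y100.9629
G1 X90.5984 Y63.5958
M5
G0 X0.0000 Y0.0000

1 u = 1 mm; y_m = 146.9634 − y.

[1] `<circle>` circle, #ff00ff→engrave S196 F3554: (171.1797,27.9519) → (169.3478,33.5900) → (164.5517,37.0745) → (158.6235,37.0745) → (153.8274,33.5900) → (151.9955,27.9519) → (153.8274,22.3138) → (158.6235,18.8293) → (164.5517,18.8293) → (169.3478,22.3138) → (171.1797,27.9519) (closed)

[2] `<polygon>` regular polygon, #ff00ff→engrave S196 F3554: (168.0822,68.3278) → (174.4176,22.3269) → (131.4120,39.8408) → (168.0822,68.3278) (closed)

[3] `<path>` closed polygon, #ff00ff→engrave S196 F3554: (77.3425,45.9116) → (147.1723,35.5328) → (87.1624,125.2930) → (169.1160,21.1691) → (77.3425,45.9116) (closed)

[4] `<path>` regular polygon, #ff00ff→engrave S196 F3554: (90.5984,63.5958) → (53.2313,67.9133) → (57.5488,105.2804) → (94.9159,100.9629) → (90.5984,63.5958) (closed)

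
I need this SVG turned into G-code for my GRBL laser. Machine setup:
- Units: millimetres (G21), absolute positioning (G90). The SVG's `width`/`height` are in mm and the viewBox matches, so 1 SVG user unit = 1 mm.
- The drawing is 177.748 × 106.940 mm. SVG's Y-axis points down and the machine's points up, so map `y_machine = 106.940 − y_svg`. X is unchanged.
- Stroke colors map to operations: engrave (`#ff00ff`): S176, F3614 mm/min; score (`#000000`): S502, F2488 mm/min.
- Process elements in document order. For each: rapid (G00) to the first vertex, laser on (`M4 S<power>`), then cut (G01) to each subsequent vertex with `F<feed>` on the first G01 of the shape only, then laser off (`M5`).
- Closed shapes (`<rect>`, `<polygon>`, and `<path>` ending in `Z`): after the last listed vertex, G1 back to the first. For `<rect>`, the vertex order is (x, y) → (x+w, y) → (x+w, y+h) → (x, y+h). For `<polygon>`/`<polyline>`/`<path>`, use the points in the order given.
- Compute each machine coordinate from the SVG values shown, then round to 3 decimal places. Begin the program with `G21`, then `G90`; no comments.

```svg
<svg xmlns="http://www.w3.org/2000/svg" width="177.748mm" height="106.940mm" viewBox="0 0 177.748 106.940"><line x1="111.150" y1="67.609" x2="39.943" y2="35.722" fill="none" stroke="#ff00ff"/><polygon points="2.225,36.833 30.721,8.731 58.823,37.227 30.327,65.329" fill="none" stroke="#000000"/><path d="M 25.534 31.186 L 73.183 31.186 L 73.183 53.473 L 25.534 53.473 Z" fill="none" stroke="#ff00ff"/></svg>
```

G21
G90
G00 X111.150 Y39.331
M4 S176
G01 X39.943 Y71.218 F3614
M5
G00 X2.225 Y70.107
M4 S502
G01 X30.721 Y98.209 F2488
G01 X58.823 Y69.713
G01 X30.327 Y41.611
G01 X2.225 Y70.107
M5
G00 X25.534 Y75.754
M4 S176
G01 X73.183 Y75.754 F3614
G01 X73.183 Y53.467
G01 X25.534 Y53.467
G01 X25.534 Y75.754
M5

Since the viewBox matches the mm dimensions, user units are millimetres directly. The only transform is the Y-flip y_m = 106.940 − y_svg.

Shape 1 is a line segment drawn with `<line>`. Its stroke #ff00ff means engrave at S176, F3614. After flipping Y the toolpath is (111.150,39.331) → (39.943,71.218).

Shape 2 is a regular polygon drawn with `<polygon>`. Its stroke #000000 means score at S502, F2488. After flipping Y the toolpath is (2.225,70.107) → (30.721,98.209) → (58.823,69.713) → (30.327,41.611) → (2.225,70.107), returning to the start.

Shape 3 is a rectangle drawn with `<path>`. Its stroke #ff00ff means engrave at S176, F3614. After flipping Y the toolpath is (25.534,75.754) → (73.183,75.754) → (73.183,53.467) → (25.534,53.467) → (25.534,75.754), returning to the start.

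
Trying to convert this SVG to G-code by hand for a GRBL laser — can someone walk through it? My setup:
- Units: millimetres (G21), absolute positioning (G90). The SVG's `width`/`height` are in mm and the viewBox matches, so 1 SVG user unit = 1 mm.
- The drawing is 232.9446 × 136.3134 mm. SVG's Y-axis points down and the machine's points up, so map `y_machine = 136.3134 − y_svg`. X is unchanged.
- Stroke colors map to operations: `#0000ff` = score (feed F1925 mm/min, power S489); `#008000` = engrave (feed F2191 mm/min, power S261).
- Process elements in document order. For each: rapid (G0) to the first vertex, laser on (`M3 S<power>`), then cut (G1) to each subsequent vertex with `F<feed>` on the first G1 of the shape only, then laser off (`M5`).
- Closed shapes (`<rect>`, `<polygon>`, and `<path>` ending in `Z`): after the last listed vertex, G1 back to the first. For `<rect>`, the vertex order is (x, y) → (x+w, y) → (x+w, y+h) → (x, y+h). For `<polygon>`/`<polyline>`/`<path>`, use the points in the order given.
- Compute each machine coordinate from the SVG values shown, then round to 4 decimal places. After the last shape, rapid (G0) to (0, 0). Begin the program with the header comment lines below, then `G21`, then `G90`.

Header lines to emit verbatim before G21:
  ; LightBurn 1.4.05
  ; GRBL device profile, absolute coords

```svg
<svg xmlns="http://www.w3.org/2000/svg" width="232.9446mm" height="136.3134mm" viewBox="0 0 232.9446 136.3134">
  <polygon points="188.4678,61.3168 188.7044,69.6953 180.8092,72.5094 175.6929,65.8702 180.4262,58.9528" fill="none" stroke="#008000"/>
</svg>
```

Since the viewBox matches the mm dimensions, user units are millimetres directly. The only transform is the Y-flip y_m = 136.3134 − y_svg.

Shape 1 is a regular polygon drawn with `<polygon>`. Its stroke #008000 means engrave at S261, F2191. After flipping Y the toolpath is (188.4678,74.9966) → (188.7044,66.6181) → (180.8092,63.8040) → (175.6929,70.4432) → (180.4262,77.3606) → (188.4678,74.9966), returning to the start.

; LightBurn 1.4.05
; GRBL device profile, absolute coords
G21
G90
G0 X188.4678 Y74.9966
M3 S261
G1 X188.7044 Y66.6181 F2191
G1 X180.8092 Y63.8040
G1 X175.6929 Y70.4432
G1 X180.4262 Y77.3606
G1 X188.4678 Y74.9966
M5
G0 X0.0000 Y0.0000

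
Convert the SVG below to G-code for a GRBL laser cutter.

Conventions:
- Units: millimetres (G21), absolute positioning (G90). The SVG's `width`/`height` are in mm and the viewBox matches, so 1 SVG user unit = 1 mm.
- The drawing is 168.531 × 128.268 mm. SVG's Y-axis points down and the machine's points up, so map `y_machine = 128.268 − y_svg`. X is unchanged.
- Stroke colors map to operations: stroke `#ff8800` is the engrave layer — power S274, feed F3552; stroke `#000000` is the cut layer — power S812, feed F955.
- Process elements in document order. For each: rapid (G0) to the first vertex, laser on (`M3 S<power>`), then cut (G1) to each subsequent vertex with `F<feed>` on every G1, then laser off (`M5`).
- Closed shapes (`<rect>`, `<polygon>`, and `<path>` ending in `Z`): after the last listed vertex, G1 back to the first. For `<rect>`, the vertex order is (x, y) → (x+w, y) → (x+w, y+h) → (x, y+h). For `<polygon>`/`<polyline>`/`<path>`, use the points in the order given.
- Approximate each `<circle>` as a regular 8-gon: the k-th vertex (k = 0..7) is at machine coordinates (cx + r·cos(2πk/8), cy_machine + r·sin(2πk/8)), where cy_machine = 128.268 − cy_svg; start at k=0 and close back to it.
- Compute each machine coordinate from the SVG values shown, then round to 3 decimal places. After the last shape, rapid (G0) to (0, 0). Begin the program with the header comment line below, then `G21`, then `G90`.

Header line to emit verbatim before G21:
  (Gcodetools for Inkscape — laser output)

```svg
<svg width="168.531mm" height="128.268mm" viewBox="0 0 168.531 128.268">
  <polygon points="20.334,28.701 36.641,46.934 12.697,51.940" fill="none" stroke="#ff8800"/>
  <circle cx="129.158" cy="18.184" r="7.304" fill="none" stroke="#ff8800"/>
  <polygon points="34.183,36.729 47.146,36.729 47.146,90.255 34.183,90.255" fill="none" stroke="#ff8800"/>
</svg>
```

(Gcodetools for Inkscape — laser output)
G21
G90
G0 X20.334 Y99.567
M3 S274
G1 X36.641 Y81.334 F3552
G1 X12.697 Y76.328 F3552
G1 X20.334 Y99.567 F3552
M5
G0 X136.462 Y110.084
M3 S274
G1 X134.323 Y115.249 F3552
G1 X129.158 Y117.388 F3552
G1 X123.993 Y115.249 F3552
G1 X121.854 Y110.084 F3552
G1 X123.993 Y104.919 F3552
G1 X129.158 Y102.780 F3552
G1 X134.323 Y104.919 F3552
G1 X136.462 Y110.084 F3552
M5
G0 X34.183 Y91.539
M3 S274
G1 X47.146 Y91.539 F3552
G1 X47.146 Y38.013 F3552
G1 X34.183 Y38.013 F3552
G1 X34.183 Y91.539 F3552
M5
G0 X0.000 Y0.000

1 u = 1 mm; y_m = 128.268 − y.

[1] `<polygon>` regular polygon, #ff8800→engrave S274 F3552: (20.334,99.567) → (36.641,81.334) → (12.697,76.328) → (20.334,99.567) (closed)

[2] `<circle>` circle, #ff8800→engrave S274 F3552: (136.462,110.084) → (134.323,115.249) → (129.158,117.388) → (123.993,115.249) → (121.854,110.084) → (123.993,104.919) → (129.158,102.780) → (134.323,104.919) → (136.462,110.084) (closed)

[3] `<polygon>` rectangle, #ff8800→engrave S274 F3552: (34.183,91.539) → (47.146,91.539) → (47.146,38.013) → (34.183,38.013) → (34.183,91.539) (closed)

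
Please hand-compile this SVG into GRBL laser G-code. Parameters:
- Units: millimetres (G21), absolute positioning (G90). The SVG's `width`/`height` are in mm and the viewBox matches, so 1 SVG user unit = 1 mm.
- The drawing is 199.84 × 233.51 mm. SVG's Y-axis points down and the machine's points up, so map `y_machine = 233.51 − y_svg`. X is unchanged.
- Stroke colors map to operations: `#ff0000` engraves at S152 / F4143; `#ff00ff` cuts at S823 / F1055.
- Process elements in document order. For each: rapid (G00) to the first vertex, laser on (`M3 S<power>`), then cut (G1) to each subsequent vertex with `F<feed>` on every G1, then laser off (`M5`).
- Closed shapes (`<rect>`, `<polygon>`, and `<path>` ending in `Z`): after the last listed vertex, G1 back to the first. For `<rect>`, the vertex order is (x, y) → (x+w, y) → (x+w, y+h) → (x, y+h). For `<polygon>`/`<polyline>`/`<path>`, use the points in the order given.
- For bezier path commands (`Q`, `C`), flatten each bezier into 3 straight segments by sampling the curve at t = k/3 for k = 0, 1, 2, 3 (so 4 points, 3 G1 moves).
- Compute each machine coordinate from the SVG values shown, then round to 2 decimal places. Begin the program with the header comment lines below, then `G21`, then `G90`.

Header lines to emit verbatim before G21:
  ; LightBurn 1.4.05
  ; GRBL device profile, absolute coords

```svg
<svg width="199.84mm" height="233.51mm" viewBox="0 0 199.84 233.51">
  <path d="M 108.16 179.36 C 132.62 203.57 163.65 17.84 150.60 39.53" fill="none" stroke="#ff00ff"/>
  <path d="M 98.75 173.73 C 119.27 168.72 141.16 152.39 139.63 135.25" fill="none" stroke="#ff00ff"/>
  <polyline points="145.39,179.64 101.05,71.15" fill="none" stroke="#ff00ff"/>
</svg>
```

; LightBurn 1.4.05
; GRBL device profile, absolute coords
G21
G90
G00 X108.16 Y54.15
M3 S823
G1 X132.93 Y84.46 F1055
G1 X150.83 Y161.99 F1055
G1 X150.60 Y193.98 F1055
M5
G00 X98.75 Y59.78
M3 S823
G1 X118.81 Y68.17 F1055
G1 X134.27 Y81.78 F1055
G1 X139.63 Y98.26 F1055
M5
G00 X145.39 Y53.87
M3 S823
G1 X101.05 Y162.36 F1055
M5

viewBox `0 0 199.84 233.51` with mm width/height → 1 unit = 1 mm. Flip: y_m = 233.51 − y_svg.

**Shape 1** — `<path>` cubic bezier, stroke `#ff00ff` → cut (S823, F1055). Control points (SVG): P0=(108.16,179.36), P1=(132.62,203.57), P2=(163.65,17.84), P3=(150.60,39.53); sampled at t=k/3. Machine vertices: (108.16,54.15) → (132.93,84.46) → (150.83,161.99) → (150.60,193.98). Open path.

**Shape 2** — `<path>` cubic bezier, stroke `#ff00ff` → cut (S823, F1055). Control points (SVG): P0=(98.75,173.73), P1=(119.27,168.72), P2=(141.16,152.39), P3=(139.63,135.25); sampled at t=k/3. Machine vertices: (98.75,59.78) → (118.81,68.17) → (134.27,81.78) → (139.63,98.26). Open path.

**Shape 3** — `<polyline>` line segment, stroke `#ff00ff` → cut (S823, F1055). Machine vertices: (145.39,53.87) → (101.05,162.36). Open path.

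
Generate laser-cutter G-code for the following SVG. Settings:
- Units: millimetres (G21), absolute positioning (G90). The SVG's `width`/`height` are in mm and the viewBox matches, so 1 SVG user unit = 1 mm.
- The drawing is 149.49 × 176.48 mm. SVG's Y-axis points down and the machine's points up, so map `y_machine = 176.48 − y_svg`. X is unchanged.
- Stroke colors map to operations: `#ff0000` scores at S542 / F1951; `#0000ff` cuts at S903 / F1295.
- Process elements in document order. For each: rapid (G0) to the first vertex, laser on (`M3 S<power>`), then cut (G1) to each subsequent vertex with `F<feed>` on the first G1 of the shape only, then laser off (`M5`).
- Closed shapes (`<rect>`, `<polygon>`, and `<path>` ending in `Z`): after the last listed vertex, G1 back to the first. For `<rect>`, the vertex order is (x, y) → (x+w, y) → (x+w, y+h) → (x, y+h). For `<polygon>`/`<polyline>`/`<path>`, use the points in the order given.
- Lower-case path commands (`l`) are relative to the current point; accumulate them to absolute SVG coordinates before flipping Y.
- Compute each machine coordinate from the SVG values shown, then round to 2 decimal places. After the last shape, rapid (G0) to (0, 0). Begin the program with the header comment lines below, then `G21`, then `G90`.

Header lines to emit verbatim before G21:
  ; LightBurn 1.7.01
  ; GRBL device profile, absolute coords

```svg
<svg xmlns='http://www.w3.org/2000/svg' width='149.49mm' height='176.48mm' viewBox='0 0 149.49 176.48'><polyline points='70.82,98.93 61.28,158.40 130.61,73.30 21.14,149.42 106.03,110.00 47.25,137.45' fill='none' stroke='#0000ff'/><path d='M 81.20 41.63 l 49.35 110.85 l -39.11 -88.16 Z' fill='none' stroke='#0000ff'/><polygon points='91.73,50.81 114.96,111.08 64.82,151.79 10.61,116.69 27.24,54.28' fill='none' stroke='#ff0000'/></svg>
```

; LightBurn 1.7.01
; GRBL device profile, absolute coords
G21
G90
G0 X70.82 Y77.55
M3 S903
G1 X61.28 Y18.08 F1295
G1 X130.61 Y103.18
G1 X21.14 Y27.06
G1 X106.03 Y66.48
G1 X47.25 Y39.03
M5
G0 X81.20 Y134.85
M3 S903
G1 X130.55 Y24.00 F1295
G1 X91.44 Y112.16
G1 X81.20 Y134.85
M5
G0 X91.73 Y125.67
M3 S542
G1 X114.96 Y65.40 F1951
G1 X64.82 Y24.69
G1 X10.61 Y59.79
G1 X27.24 Y122.20
G1 X91.73 Y125.67
M5
G0 X0.00 Y0.00

1 u = 1 mm; y_m = 176.48 − y.

[1] `<polyline>` open polyline, #0000ff→cut S903 F1295: (70.82,77.55) → (61.28,18.08) → (130.61,103.18) → (21.14,27.06) → (106.03,66.48) → (47.25,39.03)

[2] `<path>` closed polygon, #0000ff→cut S903 F1295: (81.20,134.85) → (130.55,24.00) → (91.44,112.16) → (81.20,134.85) (closed)

[3] `<polygon>` regular polygon, #ff0000→score S542 F1951: (91.73,125.67) → (114.96,65.40) → (64.82,24.69) → (10.61,59.79) → (27.24,122.20) → (91.73,125.67) (closed)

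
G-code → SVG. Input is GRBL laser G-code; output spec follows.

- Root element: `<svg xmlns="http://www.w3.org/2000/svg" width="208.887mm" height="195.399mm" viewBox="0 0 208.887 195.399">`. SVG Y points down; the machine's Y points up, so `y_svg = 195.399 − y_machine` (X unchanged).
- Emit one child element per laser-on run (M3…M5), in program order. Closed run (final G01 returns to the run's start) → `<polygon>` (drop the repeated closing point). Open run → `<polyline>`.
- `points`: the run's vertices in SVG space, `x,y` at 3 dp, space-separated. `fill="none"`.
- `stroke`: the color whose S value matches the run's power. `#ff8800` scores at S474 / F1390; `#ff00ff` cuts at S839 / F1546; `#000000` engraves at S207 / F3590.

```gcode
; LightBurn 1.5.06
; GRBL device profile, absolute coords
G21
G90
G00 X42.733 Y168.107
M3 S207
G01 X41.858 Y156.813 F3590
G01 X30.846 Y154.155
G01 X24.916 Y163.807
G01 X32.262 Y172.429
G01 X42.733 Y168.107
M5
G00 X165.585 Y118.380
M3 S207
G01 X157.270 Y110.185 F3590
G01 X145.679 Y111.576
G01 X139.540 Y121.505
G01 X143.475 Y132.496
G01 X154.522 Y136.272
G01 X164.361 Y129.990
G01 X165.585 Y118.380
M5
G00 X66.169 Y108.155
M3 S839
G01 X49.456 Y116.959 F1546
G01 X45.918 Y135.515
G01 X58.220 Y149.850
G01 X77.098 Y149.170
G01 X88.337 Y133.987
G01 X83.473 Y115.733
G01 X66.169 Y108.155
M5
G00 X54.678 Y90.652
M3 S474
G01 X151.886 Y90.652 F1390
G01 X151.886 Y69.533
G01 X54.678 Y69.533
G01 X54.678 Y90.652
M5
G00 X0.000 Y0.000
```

<svg xmlns="http://www.w3.org/2000/svg" width="208.887mm" height="195.399mm" viewBox="0 0 208.887 195.399">
  <polygon points="42.733,27.292 41.858,38.586 30.846,41.244 24.916,31.592 32.262,22.970" fill="none" stroke="#000000"/>
  <polygon points="165.585,77.019 157.270,85.214 145.679,83.823 139.540,73.894 143.475,62.903 154.522,59.127 164.361,65.409" fill="none" stroke="#000000"/>
  <polygon points="66.169,87.244 49.456,78.440 45.918,59.884 58.220,45.549 77.098,46.229 88.337,61.412 83.473,79.666" fill="none" stroke="#ff00ff"/>
  <polygon points="54.678,104.747 151.886,104.747 151.886,125.866 54.678,125.866" fill="none" stroke="#ff8800"/>
</svg>

Each laser-on run becomes one SVG element. Flip Y back into SVG space with y_svg = 195.399 − y_machine.

Run 1: power S207 maps to stroke `#000000` (engrave). The run returns to its start, so emit a `<polygon>` with points (Y-flipped): 42.733,27.292 41.858,38.586 30.846,41.244 24.916,31.592 32.262,22.970.

Run 2: power S207 maps to stroke `#000000` (engrave). The run returns to its start, so emit a `<polygon>` with points (Y-flipped): 165.585,77.019 157.270,85.214 145.679,83.823 139.540,73.894 143.475,62.903 154.522,59.127 164.361,65.409.

Run 3: power S839 maps to stroke `#ff00ff` (cut). The run returns to its start, so emit a `<polygon>` with points (Y-flipped): 66.169,87.244 49.456,78.440 45.918,59.884 58.220,45.549 77.098,46.229 88.337,61.412 83.473,79.666.

Run 4: power S474 maps to stroke `#ff8800` (score). The run returns to its start, so emit a `<polygon>` with points (Y-flipped): 54.678,104.747 151.886,104.747 151.886,125.866 54.678,125.866.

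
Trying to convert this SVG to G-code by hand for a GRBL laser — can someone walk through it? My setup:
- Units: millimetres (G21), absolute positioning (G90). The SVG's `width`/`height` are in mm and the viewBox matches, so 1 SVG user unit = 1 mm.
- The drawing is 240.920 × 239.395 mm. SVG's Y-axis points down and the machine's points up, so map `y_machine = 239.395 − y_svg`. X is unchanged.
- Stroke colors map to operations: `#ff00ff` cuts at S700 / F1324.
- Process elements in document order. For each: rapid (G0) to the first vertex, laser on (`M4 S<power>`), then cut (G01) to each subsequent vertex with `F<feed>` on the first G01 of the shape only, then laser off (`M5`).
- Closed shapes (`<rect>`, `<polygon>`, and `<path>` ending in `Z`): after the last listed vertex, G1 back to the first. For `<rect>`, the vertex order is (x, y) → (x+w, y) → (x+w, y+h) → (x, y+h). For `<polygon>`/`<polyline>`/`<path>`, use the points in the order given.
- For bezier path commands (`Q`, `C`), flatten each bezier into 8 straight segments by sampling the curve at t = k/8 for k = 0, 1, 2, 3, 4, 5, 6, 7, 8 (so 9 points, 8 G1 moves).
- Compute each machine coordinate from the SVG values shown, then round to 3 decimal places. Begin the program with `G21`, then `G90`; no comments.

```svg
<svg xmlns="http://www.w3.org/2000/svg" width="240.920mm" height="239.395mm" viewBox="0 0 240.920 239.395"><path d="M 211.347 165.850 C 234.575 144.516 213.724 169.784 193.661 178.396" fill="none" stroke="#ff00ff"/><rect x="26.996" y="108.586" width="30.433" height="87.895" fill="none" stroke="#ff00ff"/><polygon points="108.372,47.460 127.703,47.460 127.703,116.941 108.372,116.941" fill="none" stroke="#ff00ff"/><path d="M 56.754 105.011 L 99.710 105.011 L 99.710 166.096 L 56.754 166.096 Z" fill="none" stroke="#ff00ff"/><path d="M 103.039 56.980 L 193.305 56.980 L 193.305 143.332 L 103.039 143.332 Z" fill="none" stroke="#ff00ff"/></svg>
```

Since the viewBox matches the mm dimensions, user units are millimetres directly. The only transform is the Y-flip y_m = 239.395 − y_svg.

Shape 1 is a cubic bezier drawn with `<path>`. Its stroke #ff00ff means cut at S700, F1324. After flipping Y the toolpath is (211.347,73.545) → (218.079,79.484) → (221.204,81.796) → (221.249,81.221) → (218.738,78.502) → (214.198,74.378) → (208.155,69.593) → (201.134,64.886) → (193.661,60.999).

Shape 2 is a rectangle drawn with `<rect>`. Its stroke #ff00ff means cut at S700, F1324. After flipping Y the toolpath is (26.996,130.809) → (57.429,130.809) → (57.429,42.914) → (26.996,42.914) → (26.996,130.809), returning to the start.

Shape 3 is a rectangle drawn with `<polygon>`. Its stroke #ff00ff means cut at S700, F1324. After flipping Y the toolpath is (108.372,191.935) → (127.703,191.935) → (127.703,122.454) → (108.372,122.454) → (108.372,191.935), returning to the start.

Shape 4 is a rectangle drawn with `<path>`. Its stroke #ff00ff means cut at S700, F1324. After flipping Y the toolpath is (56.754,134.384) → (99.710,134.384) → (99.710,73.299) → (56.754,73.299) → (56.754,134.384), returning to the start.

Shape 5 is a rectangle drawn with `<path>`. Its stroke #ff00ff means cut at S700, F1324. After flipping Y the toolpath is (103.039,182.415) → (193.305,182.415) → (193.305,96.063) → (103.039,96.063) → (103.039,182.415), returning to the start.

G21
G90
G0 X211.347 Y73.545
M4 S700
G01 X218.079 Y79.484 F1324
G01 X221.204 Y81.796
G01 X221.249 Y81.221
G01 X218.738 Y78.502
G01 X214.198 Y74.378
G01 X208.155 Y69.593
G01 X201.134 Y64.886
G01 X193.661 Y60.999
M5
G0 X26.996 Y130.809
M4 S700
G01 X57.429 Y130.809 F1324
G01 X57.429 Y42.914
G01 X26.996 Y42.914
G01 X26.996 Y130.809
M5
G0 X108.372 Y191.935
M4 S700
G01 X127.703 Y191.935 F1324
G01 X127.703 Y122.454
G01 X108.372 Y122.454
G01 X108.372 Y191.935
M5
G0 X56.754 Y134.384
M4 S700
G01 X99.710 Y134.384 F1324
G01 X99.710 Y73.299
G01 X56.754 Y73.299
G01 X56.754 Y134.384
M5
G0 X103.039 Y182.415
M4 S700
G01 X193.305 Y182.415 F1324
G01 X193.305 Y96.063
G01 X103.039 Y96.063
G01 X103.039 Y182.415
M5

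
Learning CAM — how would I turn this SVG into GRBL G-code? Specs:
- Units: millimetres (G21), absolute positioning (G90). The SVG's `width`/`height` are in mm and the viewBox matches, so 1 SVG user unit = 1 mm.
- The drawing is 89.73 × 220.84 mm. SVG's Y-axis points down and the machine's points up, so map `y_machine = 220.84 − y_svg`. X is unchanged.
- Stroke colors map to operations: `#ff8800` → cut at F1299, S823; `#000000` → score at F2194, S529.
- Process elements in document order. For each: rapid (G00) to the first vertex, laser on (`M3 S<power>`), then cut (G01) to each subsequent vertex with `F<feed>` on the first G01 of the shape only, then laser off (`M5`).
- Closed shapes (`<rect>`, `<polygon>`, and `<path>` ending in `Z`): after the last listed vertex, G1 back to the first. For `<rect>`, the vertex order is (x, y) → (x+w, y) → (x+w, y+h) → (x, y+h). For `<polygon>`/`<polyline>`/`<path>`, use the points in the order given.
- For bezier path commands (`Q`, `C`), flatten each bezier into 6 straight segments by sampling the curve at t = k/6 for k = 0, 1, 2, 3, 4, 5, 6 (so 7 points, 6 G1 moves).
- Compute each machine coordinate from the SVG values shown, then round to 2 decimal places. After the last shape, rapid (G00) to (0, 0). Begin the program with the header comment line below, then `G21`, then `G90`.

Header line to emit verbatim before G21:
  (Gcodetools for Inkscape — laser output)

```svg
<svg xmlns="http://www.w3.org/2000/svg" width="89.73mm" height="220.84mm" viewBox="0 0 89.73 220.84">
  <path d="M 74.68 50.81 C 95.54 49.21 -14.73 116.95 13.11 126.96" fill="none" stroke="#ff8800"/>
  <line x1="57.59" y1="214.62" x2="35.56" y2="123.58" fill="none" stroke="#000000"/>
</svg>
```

(Gcodetools for Inkscape — laser output)
G21
G90
G00 X74.68 Y170.03
M3 S823
G01 X75.43 Y165.64 F1299
G01 X61.80 Y153.22
G01 X41.28 Y136.31
G01 X21.33 Y118.43
G01 X9.45 Y103.11
G01 X13.11 Y93.88
M5
G00 X57.59 Y6.22
M3 S529
G01 X35.56 Y97.26 F2194
M5
G00 X0.00 Y0.00

Since the viewBox matches the mm dimensions, user units are millimetres directly. The only transform is the Y-flip y_m = 220.84 − y_svg.

Shape 1 is a cubic bezier drawn with `<path>`. Its stroke #ff8800 means cut at S823, F1299. After flipping Y the toolpath is (74.68,170.03) → (75.43,165.64) → (61.80,153.22) → (41.28,136.31) → (21.33,118.43) → (9.45,103.11) → (13.11,93.88).

Shape 2 is a line segment drawn with `<line>`. Its stroke #000000 means score at S529, F2194. After flipping Y the toolpath is (57.59,6.22) → (35.56,97.26).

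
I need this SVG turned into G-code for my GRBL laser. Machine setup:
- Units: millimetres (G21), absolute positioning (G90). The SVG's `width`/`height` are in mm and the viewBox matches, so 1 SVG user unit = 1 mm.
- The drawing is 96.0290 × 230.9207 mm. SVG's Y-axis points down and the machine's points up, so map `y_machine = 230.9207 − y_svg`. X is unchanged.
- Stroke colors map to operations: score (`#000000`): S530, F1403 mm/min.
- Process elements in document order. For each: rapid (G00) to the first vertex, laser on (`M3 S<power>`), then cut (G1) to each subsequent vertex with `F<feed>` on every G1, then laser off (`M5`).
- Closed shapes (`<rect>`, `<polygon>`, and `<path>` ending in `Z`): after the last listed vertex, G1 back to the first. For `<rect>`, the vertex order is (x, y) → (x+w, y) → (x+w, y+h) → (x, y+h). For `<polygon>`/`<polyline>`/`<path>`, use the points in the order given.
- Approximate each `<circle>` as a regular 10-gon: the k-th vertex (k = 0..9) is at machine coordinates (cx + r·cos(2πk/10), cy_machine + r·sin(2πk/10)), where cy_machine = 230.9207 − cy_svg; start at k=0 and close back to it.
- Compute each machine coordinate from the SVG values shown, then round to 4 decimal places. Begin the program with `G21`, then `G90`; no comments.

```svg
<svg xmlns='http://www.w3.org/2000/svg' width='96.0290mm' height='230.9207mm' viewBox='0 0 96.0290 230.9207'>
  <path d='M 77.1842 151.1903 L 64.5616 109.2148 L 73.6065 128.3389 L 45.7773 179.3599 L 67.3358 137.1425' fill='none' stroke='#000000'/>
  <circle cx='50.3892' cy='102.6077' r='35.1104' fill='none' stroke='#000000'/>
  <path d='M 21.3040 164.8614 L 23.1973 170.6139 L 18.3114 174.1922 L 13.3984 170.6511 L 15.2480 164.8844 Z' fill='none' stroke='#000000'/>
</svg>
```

G21
G90
G00 X77.1842 Y79.7304
M3 S530
G1 X64.5616 Y121.7059 F1403
G1 X73.6065 Y102.5818 F1403
G1 X45.7773 Y51.5608 F1403
G1 X67.3358 Y93.7782 F1403
M5
G00 X85.4996 Y128.3130
M3 S530
G1 X78.7941 Y148.9504 F1403
G1 X61.2389 Y161.7050 F1403
G1 X39.5395 Y161.7050 F1403
G1 X21.9843 Y148.9504 F1403
G1 X15.2788 Y128.3130 F1403
G1 X21.9843 Y107.6756 F1403
G1 X39.5395 Y94.9210 F1403
G1 X61.2389 Y94.9210 F1403
G1 X78.7941 Y107.6756 F1403
G1 X85.4996 Y128.3130 F1403
M5
G00 X21.3040 Y66.0593
M3 S530
G1 X23.1973 Y60.3068 F1403
G1 X18.3114 Y56.7285 F1403
G1 X13.3984 Y60.2696 F1403
G1 X15.2480 Y66.0363 F1403
G1 X21.3040 Y66.0593 F1403
M5

Since the viewBox matches the mm dimensions, user units are millimetres directly. The only transform is the Y-flip y_m = 230.9207 − y_svg.

Shape 1 is a open polyline drawn with `<path>`. Its stroke #000000 means score at S530, F1403. After flipping Y the toolpath is (77.1842,79.7304) → (64.5616,121.7059) → (73.6065,102.5818) → (45.7773,51.5608) → (67.3358,93.7782).

Shape 2 is a circle drawn with `<circle>`. Its stroke #000000 means score at S530, F1403. After flipping Y the toolpath is (85.4996,128.3130) → (78.7941,148.9504) → (61.2389,161.7050) → (39.5395,161.7050) → (21.9843,148.9504) → (15.2788,128.3130) → (21.9843,107.6756) → (39.5395,94.9210) → (61.2389,94.9210) → (78.7941,107.6756) → (85.4996,128.3130), returning to the start.

Shape 3 is a regular polygon drawn with `<path>`. Its stroke #000000 means score at S530, F1403. After flipping Y the toolpath is (21.3040,66.0593) → (23.1973,60.3068) → (18.3114,56.7285) → (13.3984,60.2696) → (15.2480,66.0363) → (21.3040,66.0593), returning to the start.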